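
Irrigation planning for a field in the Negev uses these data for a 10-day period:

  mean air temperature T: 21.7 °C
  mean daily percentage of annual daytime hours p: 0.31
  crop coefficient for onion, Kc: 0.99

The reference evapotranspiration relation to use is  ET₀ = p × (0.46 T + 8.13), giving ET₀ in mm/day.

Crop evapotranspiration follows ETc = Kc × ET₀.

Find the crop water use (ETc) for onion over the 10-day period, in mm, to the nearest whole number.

ET₀ = 0.31 × (0.46 × 21.7 + 8.13) = 0.31 × 18.112 = 5.6147 mm/d
ETc = Kc × ET₀ = 0.99 × 5.6147 = 5.5586 mm/d
Over 10 days: 5.5586 × 10 = 55.586 mm

56 mm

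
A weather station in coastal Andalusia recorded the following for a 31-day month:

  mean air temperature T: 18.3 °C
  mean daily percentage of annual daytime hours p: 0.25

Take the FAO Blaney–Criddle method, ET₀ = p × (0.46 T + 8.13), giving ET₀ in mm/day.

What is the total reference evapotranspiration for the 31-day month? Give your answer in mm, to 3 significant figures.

128 mm

ET₀ = 0.25 × (0.46 × 18.3 + 8.13) = 0.25 × 16.548 = 4.1370 mm/d
Monthly total = 4.1370 × 31 = 128.247 mm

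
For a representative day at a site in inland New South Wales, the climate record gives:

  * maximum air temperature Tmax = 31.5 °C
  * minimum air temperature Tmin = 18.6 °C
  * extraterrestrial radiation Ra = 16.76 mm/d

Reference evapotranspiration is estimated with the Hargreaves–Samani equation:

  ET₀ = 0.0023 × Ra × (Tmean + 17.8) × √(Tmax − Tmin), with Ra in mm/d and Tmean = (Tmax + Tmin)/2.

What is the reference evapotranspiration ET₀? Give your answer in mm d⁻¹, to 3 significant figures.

Tmean = (31.5 + 18.6)/2 = 25.05 °C
ET₀ = 0.0023 × 16.76 × (25.05 + 17.8) × √12.9 = 0.0023 × 16.76 × 42.85 × 3.5917 = 5.9327 mm/d

5.93 mm d⁻¹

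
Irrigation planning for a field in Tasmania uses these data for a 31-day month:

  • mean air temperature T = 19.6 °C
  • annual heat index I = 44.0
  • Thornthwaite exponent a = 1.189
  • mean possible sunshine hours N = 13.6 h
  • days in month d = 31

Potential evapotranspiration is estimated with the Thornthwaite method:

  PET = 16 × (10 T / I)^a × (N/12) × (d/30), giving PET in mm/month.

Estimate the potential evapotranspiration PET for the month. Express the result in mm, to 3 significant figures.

10T/I = 10 × 19.6 / 44.0 = 4.4545
(10T/I)^a = 4.4545^1.189 = 5.9077
Uncorrected PET = 16 × 5.9077 = 94.523 mm
Correction = (N/12)(d/30) = (13.6/12)(31/30) = 1.1711
PET = 94.523 × 1.1711 = 110.696 mm/month

111 mm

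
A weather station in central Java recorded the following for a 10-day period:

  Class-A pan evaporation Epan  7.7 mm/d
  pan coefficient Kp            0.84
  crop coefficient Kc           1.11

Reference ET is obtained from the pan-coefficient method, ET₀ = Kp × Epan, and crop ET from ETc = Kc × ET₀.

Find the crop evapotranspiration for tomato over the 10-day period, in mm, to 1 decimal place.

ET₀ = 0.84 × 7.7 = 6.4680 mm/d
ETc = Kc × ET₀ = 1.11 × 6.4680 = 7.1795 mm/d
Over 10 days: 7.1795 × 10 = 71.795 mm

71.8 mm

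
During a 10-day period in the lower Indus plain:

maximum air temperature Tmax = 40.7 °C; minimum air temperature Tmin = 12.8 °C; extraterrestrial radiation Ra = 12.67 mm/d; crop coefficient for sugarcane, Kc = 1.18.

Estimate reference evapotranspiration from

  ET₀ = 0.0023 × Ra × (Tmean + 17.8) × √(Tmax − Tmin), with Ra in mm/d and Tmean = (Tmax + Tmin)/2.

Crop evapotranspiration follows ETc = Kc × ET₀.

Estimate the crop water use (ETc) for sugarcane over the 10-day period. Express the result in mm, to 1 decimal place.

Tmean = (40.7 + 12.8)/2 = 26.75 °C
ET₀ = 0.0023 × 12.67 × (26.75 + 17.8) × √27.9 = 0.0023 × 12.67 × 44.55 × 5.2820 = 6.8573 mm/d
ETc = Kc × ET₀ = 1.18 × 6.8573 = 8.0916 mm/d
Over 10 days: 8.0916 × 10 = 80.916 mm

80.9 mm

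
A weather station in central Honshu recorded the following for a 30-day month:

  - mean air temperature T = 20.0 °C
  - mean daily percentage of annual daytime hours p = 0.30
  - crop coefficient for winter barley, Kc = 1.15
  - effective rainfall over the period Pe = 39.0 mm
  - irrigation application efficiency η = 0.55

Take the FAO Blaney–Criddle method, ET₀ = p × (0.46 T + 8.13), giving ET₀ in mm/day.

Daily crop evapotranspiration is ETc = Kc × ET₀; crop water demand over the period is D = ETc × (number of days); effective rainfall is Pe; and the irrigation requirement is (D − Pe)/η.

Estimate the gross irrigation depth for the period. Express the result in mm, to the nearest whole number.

255 mm

ET₀ = 0.30 × (0.46 × 20.0 + 8.13) = 0.30 × 17.330 = 5.1990 mm/d
ETc = Kc × ET₀ = 1.15 × 5.1990 = 5.9789 mm/d
Crop demand D = ETc × 30 d = 5.9789 × 30 = 179.367 mm
D − Pe = 179.367 − 39.0 = 140.367 mm
Gross irrigation = 140.367 / 0.55 = 255.213 mm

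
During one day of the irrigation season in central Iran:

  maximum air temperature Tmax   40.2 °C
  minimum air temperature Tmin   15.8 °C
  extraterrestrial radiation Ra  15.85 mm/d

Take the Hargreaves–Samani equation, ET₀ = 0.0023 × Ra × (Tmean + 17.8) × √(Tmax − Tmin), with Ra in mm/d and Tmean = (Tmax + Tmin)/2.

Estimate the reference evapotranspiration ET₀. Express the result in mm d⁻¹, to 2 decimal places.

8.25 mm d⁻¹

Tmean = (40.2 + 15.8)/2 = 28.00 °C
ET₀ = 0.0023 × 15.85 × (28.00 + 17.8) × √24.4 = 0.0023 × 15.85 × 45.80 × 4.9396 = 8.2473 mm/d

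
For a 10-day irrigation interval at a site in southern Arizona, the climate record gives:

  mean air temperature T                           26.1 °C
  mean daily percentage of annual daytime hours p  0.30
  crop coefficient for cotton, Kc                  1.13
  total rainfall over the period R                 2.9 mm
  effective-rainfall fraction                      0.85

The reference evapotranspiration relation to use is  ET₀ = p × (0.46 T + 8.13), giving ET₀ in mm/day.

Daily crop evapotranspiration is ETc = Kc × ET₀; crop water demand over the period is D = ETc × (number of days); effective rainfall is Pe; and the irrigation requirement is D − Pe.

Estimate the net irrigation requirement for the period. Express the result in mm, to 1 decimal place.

65.8 mm

ET₀ = 0.30 × (0.46 × 26.1 + 8.13) = 0.30 × 20.136 = 6.0408 mm/d
ETc = Kc × ET₀ = 1.13 × 6.0408 = 6.8261 mm/d
Crop demand D = ETc × 10 d = 6.8261 × 10 = 68.261 mm
Pe = 0.85 × 2.9 = 2.465 mm
D − Pe = 68.261 − 2.465 = 65.796 mm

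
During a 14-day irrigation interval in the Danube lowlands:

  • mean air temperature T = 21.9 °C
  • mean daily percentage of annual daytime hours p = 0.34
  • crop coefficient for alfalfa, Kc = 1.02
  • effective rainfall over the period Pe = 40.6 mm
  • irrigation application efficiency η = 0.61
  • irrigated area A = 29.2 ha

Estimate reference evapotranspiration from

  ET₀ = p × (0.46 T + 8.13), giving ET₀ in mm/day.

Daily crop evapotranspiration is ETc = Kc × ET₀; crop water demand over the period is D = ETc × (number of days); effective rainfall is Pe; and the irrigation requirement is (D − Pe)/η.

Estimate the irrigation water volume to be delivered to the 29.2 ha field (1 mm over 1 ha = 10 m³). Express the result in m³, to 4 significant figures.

ET₀ = 0.34 × (0.46 × 21.9 + 8.13) = 0.34 × 18.204 = 6.1894 mm/d
ETc = Kc × ET₀ = 1.02 × 6.1894 = 6.3132 mm/d
Crop demand D = ETc × 14 d = 6.3132 × 14 = 88.385 mm
D − Pe = 88.385 − 40.6 = 47.785 mm
Gross irrigation = 47.785 / 0.61 = 78.336 mm
Volume = 78.336 mm × 29.2 ha × 10 = 22874.1 m³

22870 m³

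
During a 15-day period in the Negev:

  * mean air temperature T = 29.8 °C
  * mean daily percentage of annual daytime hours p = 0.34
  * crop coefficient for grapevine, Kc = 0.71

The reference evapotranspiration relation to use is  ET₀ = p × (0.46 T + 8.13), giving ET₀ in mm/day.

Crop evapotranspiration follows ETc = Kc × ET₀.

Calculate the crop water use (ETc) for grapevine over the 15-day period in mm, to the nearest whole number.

79 mm

ET₀ = 0.34 × (0.46 × 29.8 + 8.13) = 0.34 × 21.838 = 7.4249 mm/d
ETc = Kc × ET₀ = 0.71 × 7.4249 = 5.2717 mm/d
Over 15 days: 5.2717 × 15 = 79.076 mm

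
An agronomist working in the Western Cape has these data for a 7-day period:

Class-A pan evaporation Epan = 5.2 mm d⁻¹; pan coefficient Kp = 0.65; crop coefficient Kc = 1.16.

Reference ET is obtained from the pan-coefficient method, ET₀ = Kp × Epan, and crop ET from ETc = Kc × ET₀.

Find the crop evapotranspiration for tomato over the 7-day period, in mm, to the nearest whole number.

ET₀ = 0.65 × 5.2 = 3.3800 mm/d
ETc = Kc × ET₀ = 1.16 × 3.3800 = 3.9208 mm/d
Over 7 days: 3.9208 × 7 = 27.446 mm

27 mm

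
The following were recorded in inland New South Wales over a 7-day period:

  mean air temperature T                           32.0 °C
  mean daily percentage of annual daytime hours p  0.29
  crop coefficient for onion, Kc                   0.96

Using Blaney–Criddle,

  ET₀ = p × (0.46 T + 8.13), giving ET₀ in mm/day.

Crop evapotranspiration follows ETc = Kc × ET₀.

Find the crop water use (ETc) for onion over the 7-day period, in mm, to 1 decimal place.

ET₀ = 0.29 × (0.46 × 32.0 + 8.13) = 0.29 × 22.850 = 6.6265 mm/d
ETc = Kc × ET₀ = 0.96 × 6.6265 = 6.3614 mm/d
Over 7 days: 6.3614 × 7 = 44.530 mm

44.5 mm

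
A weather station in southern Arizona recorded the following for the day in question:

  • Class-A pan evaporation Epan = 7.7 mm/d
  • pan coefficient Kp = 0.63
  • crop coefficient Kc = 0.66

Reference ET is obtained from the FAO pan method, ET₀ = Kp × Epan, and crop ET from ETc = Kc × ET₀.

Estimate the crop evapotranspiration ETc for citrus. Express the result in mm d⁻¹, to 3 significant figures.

ET₀ = 0.63 × 7.7 = 4.8510 mm/d
ETc = Kc × ET₀ = 0.66 × 4.8510 = 3.2017 mm/d

3.20 mm d⁻¹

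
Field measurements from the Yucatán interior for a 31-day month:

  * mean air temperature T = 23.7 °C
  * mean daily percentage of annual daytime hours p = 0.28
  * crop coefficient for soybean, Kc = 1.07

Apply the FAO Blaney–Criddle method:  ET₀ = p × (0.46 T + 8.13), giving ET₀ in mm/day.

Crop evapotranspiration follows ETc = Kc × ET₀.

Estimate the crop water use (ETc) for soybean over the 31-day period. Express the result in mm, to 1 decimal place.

176.8 mm

ET₀ = 0.28 × (0.46 × 23.7 + 8.13) = 0.28 × 19.032 = 5.3290 mm/d
ETc = Kc × ET₀ = 1.07 × 5.3290 = 5.7020 mm/d
Over 31 days: 5.7020 × 31 = 176.762 mm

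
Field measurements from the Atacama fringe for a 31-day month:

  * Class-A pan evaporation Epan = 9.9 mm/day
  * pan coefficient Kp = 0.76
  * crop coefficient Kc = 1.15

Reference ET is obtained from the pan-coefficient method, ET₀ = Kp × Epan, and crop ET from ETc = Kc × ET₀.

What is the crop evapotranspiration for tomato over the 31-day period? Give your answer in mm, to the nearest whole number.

ET₀ = 0.76 × 9.9 = 7.5240 mm/d
ETc = Kc × ET₀ = 1.15 × 7.5240 = 8.6526 mm/d
Over 31 days: 8.6526 × 31 = 268.231 mm

268 mm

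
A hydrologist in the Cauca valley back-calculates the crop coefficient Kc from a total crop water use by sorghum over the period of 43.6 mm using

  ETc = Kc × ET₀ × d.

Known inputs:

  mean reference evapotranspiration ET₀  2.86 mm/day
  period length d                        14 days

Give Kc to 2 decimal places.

1.09

ETc = Kc × ET₀ × d  ⇒  Kc = ETc / (ET₀ × d)
Kc = 43.6 / (2.86 × 14) = 43.6 / 40.04 = 1.0889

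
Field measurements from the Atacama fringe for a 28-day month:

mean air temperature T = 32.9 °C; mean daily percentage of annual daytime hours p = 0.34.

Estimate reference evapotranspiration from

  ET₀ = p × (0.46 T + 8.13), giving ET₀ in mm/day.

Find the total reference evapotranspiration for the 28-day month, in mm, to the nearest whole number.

221 mm

ET₀ = 0.34 × (0.46 × 32.9 + 8.13) = 0.34 × 23.264 = 7.9098 mm/d
Monthly total = 7.9098 × 28 = 221.474 mm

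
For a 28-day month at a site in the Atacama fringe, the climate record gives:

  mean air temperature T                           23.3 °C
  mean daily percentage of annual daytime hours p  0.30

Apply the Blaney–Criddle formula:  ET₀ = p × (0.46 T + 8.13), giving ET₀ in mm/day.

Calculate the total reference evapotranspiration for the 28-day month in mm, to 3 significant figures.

158 mm

ET₀ = 0.30 × (0.46 × 23.3 + 8.13) = 0.30 × 18.848 = 5.6544 mm/d
Monthly total = 5.6544 × 28 = 158.323 mm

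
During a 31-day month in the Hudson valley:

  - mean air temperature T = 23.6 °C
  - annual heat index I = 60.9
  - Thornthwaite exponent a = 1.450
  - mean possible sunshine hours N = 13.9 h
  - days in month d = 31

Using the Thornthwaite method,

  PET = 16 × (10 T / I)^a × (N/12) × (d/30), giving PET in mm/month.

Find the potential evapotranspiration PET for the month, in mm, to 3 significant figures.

10T/I = 10 × 23.6 / 60.9 = 3.8752
(10T/I)^a = 3.8752^1.450 = 7.1290
Uncorrected PET = 16 × 7.1290 = 114.064 mm
Correction = (N/12)(d/30) = (13.9/12)(31/30) = 1.1969
PET = 114.064 × 1.1969 = 136.523 mm/month

137 mm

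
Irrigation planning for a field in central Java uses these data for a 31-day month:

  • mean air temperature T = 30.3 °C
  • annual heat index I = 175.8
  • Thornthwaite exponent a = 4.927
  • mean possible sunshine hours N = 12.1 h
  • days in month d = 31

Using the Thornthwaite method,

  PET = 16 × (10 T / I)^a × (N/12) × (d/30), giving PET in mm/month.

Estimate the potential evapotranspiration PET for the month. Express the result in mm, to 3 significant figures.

244 mm

10T/I = 10 × 30.3 / 175.8 = 1.7235
(10T/I)^a = 1.7235^4.927 = 14.6150
Uncorrected PET = 16 × 14.6150 = 233.840 mm
Correction = (N/12)(d/30) = (12.1/12)(31/30) = 1.0419
PET = 233.840 × 1.0419 = 243.638 mm/month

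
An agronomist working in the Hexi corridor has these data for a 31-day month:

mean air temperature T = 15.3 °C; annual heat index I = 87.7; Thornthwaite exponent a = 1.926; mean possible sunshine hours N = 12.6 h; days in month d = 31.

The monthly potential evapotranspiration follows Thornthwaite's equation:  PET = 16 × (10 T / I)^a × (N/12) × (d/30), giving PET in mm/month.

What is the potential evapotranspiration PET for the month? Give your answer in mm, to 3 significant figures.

10T/I = 10 × 15.3 / 87.7 = 1.7446
(10T/I)^a = 1.7446^1.926 = 2.9208
Uncorrected PET = 16 × 2.9208 = 46.733 mm
Correction = (N/12)(d/30) = (12.6/12)(31/30) = 1.0850
PET = 46.733 × 1.0850 = 50.705 mm/month

50.7 mm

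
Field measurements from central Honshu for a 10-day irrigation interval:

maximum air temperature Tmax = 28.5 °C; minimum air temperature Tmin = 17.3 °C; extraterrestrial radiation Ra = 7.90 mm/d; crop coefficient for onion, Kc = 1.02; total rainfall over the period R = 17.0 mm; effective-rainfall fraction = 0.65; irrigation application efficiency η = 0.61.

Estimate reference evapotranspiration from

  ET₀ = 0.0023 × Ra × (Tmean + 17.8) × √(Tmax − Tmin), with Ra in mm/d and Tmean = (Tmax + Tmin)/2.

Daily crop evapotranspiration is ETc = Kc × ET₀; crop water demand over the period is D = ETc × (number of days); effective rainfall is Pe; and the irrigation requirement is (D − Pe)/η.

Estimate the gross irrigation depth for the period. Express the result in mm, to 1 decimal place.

Tmean = (28.5 + 17.3)/2 = 22.90 °C
ET₀ = 0.0023 × 7.90 × (22.90 + 17.8) × √11.2 = 0.0023 × 7.90 × 40.70 × 3.3466 = 2.4749 mm/d
ETc = Kc × ET₀ = 1.02 × 2.4749 = 2.5244 mm/d
Crop demand D = ETc × 10 d = 2.5244 × 10 = 25.244 mm
Pe = 0.65 × 17.0 = 11.050 mm
D − Pe = 25.244 − 11.050 = 14.194 mm
Gross irrigation = 14.194 / 0.61 = 23.269 mm

23.3 mm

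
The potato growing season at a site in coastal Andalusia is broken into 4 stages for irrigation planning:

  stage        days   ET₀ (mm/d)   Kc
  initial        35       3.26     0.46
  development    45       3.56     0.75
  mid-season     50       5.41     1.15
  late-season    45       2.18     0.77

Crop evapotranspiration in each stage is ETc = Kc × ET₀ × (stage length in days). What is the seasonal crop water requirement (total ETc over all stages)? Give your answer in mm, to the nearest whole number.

initial: 0.46 × 3.26 × 35 = 52.49 mm
development: 0.75 × 3.56 × 45 = 120.15 mm
mid-season: 1.15 × 5.41 × 50 = 311.08 mm
late-season: 0.77 × 2.18 × 45 = 75.54 mm
Seasonal total = 559.26 mm

559 mm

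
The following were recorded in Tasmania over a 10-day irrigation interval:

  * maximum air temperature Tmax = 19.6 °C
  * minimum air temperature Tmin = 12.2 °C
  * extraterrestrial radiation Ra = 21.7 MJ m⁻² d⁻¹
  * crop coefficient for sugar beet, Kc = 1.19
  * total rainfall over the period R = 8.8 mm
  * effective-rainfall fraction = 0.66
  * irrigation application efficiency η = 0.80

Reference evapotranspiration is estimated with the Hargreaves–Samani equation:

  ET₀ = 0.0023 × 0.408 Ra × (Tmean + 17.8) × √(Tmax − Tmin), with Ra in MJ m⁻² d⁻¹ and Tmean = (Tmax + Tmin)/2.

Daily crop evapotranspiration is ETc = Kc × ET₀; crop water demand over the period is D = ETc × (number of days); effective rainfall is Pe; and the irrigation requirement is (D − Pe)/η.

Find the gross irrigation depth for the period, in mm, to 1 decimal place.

20.5 mm

Tmean = (19.6 + 12.2)/2 = 15.90 °C
0.408 Ra = 0.408 × 21.7 = 8.8536 mm/d equivalent
ET₀ = 0.0023 × 8.8536 × (15.90 + 17.8) × √7.4 = 0.0023 × 8.8536 × 33.70 × 2.7203 = 1.8668 mm/d
ETc = Kc × ET₀ = 1.19 × 1.8668 = 2.2215 mm/d
Crop demand D = ETc × 10 d = 2.2215 × 10 = 22.215 mm
Pe = 0.66 × 8.8 = 5.808 mm
D − Pe = 22.215 − 5.808 = 16.407 mm
Gross irrigation = 16.407 / 0.80 = 20.509 mm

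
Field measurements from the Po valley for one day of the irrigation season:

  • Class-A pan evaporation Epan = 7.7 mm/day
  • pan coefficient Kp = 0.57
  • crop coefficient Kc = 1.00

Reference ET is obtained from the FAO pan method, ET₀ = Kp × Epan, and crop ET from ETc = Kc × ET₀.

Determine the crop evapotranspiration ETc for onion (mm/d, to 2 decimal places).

ET₀ = 0.57 × 7.7 = 4.3890 mm/d
ETc = Kc × ET₀ = 1.00 × 4.3890 = 4.3890 mm/d

4.39 mm/d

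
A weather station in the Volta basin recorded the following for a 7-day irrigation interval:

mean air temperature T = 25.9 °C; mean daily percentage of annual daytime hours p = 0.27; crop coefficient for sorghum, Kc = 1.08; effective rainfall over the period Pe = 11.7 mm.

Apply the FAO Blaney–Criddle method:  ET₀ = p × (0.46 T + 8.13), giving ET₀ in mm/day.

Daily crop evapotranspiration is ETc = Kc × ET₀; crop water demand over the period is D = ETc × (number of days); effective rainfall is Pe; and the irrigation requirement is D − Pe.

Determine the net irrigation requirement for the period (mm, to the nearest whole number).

ET₀ = 0.27 × (0.46 × 25.9 + 8.13) = 0.27 × 20.044 = 5.4119 mm/d
ETc = Kc × ET₀ = 1.08 × 5.4119 = 5.8449 mm/d
Crop demand D = ETc × 7 d = 5.8449 × 7 = 40.914 mm
D − Pe = 40.914 − 11.7 = 29.214 mm

29 mm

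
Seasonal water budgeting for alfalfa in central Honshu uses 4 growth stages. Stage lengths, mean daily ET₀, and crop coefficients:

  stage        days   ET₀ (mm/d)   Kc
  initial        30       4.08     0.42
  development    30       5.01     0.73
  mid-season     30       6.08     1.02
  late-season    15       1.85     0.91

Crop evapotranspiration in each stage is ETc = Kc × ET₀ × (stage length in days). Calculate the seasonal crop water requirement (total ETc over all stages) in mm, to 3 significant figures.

372 mm

initial: 0.42 × 4.08 × 30 = 51.41 mm
development: 0.73 × 5.01 × 30 = 109.72 mm
mid-season: 1.02 × 6.08 × 30 = 186.05 mm
late-season: 0.91 × 1.85 × 15 = 25.25 mm
Seasonal total = 372.43 mm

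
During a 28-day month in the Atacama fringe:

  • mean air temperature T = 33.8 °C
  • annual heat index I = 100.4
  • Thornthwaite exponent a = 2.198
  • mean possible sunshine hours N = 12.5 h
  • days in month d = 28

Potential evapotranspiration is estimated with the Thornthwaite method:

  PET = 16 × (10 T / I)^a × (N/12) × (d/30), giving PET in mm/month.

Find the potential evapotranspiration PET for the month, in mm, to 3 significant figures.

224 mm

10T/I = 10 × 33.8 / 100.4 = 3.3665
(10T/I)^a = 3.3665^2.198 = 14.4125
Uncorrected PET = 16 × 14.4125 = 230.600 mm
Correction = (N/12)(d/30) = (12.5/12)(28/30) = 0.9722
PET = 230.600 × 0.9722 = 224.189 mm/month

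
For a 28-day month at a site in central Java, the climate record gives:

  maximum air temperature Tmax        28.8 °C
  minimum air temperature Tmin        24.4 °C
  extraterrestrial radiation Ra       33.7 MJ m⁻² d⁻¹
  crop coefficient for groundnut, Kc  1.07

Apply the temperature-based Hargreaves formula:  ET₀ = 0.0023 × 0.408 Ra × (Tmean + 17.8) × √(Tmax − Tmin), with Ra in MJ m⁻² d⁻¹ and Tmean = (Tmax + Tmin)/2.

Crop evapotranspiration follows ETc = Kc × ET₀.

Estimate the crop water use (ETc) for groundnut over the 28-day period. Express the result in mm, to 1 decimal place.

Tmean = (28.8 + 24.4)/2 = 26.60 °C
0.408 Ra = 0.408 × 33.7 = 13.7496 mm/d equivalent
ET₀ = 0.0023 × 13.7496 × (26.60 + 17.8) × √4.4 = 0.0023 × 13.7496 × 44.40 × 2.0976 = 2.9453 mm/d
ETc = Kc × ET₀ = 1.07 × 2.9453 = 3.1515 mm/d
Over 28 days: 3.1515 × 28 = 88.242 mm

88.2 mm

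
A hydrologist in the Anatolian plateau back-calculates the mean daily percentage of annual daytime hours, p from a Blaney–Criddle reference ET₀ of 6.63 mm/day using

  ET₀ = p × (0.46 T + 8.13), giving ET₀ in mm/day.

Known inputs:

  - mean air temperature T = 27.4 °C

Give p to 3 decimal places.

0.320

p = ET₀ / (0.46 T + 8.13) = 6.63 / (0.46 × 27.4 + 8.13) = 6.63 / 20.734 = 0.3198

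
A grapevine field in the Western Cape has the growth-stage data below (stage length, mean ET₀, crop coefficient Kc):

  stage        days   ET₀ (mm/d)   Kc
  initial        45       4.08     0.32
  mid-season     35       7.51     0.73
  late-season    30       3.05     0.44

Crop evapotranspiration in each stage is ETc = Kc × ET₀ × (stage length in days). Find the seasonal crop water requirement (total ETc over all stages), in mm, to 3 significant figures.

291 mm

initial: 0.32 × 4.08 × 45 = 58.75 mm
mid-season: 0.73 × 7.51 × 35 = 191.88 mm
late-season: 0.44 × 3.05 × 30 = 40.26 mm
Seasonal total = 290.89 mm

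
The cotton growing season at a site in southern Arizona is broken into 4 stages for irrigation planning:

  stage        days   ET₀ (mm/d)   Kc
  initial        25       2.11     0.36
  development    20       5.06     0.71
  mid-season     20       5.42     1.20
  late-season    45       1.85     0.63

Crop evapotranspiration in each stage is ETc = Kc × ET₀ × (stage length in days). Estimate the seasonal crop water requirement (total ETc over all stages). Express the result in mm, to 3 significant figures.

initial: 0.36 × 2.11 × 25 = 18.99 mm
development: 0.71 × 5.06 × 20 = 71.85 mm
mid-season: 1.20 × 5.42 × 20 = 130.08 mm
late-season: 0.63 × 1.85 × 45 = 52.45 mm
Seasonal total = 273.37 mm

273 mm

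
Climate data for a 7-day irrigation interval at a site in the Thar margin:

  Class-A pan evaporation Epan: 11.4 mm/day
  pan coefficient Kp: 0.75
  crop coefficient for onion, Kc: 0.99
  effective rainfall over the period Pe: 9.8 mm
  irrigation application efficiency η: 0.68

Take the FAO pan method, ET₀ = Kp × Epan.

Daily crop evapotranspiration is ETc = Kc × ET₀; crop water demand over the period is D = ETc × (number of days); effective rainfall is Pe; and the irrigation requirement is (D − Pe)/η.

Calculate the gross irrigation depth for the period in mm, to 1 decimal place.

72.7 mm

ET₀ = 0.75 × 11.4 = 8.5500 mm/d
ETc = Kc × ET₀ = 0.99 × 8.5500 = 8.4645 mm/d
Crop demand D = ETc × 7 d = 8.4645 × 7 = 59.252 mm
D − Pe = 59.252 − 9.8 = 49.452 mm
Gross irrigation = 49.452 / 0.68 = 72.724 mm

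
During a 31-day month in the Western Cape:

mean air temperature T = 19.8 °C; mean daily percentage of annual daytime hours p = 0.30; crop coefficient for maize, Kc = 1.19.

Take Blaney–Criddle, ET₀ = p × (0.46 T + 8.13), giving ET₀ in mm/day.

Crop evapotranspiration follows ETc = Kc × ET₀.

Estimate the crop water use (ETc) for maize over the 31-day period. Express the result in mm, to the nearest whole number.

191 mm

ET₀ = 0.30 × (0.46 × 19.8 + 8.13) = 0.30 × 17.238 = 5.1714 mm/d
ETc = Kc × ET₀ = 1.19 × 5.1714 = 6.1540 mm/d
Over 31 days: 6.1540 × 31 = 190.774 mm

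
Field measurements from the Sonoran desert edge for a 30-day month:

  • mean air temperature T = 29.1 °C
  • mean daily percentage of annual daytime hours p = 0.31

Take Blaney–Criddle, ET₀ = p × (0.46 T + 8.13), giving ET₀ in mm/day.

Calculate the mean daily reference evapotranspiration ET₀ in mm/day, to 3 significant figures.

6.67 mm/day

ET₀ = 0.31 × (0.46 × 29.1 + 8.13) = 0.31 × 21.516 = 6.6700 mm/d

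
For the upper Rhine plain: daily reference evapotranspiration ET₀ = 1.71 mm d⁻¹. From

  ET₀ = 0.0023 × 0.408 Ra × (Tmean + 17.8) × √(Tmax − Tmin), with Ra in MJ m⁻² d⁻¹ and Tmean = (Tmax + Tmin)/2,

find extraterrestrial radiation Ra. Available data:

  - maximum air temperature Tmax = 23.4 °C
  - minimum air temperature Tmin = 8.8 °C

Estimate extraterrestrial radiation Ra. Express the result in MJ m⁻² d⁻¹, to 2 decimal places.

Tmean = (23.4+8.8)/2 = 16.10 °C; ΔT = 14.6
Ra = ET₀ / [0.0023 × 0.408 × (Tmean+17.8) × √ΔT]
   = 1.71 / (0.0023 × 0.408 × 33.90 × 3.8210) = 14.068 MJ m⁻² d⁻¹

14.07 MJ m⁻² d⁻¹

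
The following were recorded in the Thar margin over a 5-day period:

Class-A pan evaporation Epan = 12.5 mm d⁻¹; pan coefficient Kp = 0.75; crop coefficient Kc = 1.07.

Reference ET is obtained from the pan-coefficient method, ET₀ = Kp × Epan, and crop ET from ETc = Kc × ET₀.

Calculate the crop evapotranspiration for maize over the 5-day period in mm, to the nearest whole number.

50 mm

ET₀ = 0.75 × 12.5 = 9.3750 mm/d
ETc = Kc × ET₀ = 1.07 × 9.3750 = 10.0313 mm/d
Over 5 days: 10.0313 × 5 = 50.157 mm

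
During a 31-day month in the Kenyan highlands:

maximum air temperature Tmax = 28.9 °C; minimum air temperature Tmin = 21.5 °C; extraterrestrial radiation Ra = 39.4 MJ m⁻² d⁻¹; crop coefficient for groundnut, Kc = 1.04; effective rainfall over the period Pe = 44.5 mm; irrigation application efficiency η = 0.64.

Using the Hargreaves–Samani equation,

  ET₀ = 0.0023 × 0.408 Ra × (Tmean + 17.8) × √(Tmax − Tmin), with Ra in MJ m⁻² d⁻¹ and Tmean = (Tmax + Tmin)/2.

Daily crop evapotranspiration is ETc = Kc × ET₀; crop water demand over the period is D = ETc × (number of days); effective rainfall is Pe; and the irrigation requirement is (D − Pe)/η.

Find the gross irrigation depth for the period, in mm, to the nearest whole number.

Tmean = (28.9 + 21.5)/2 = 25.20 °C
0.408 Ra = 0.408 × 39.4 = 16.0752 mm/d equivalent
ET₀ = 0.0023 × 16.0752 × (25.20 + 17.8) × √7.4 = 0.0023 × 16.0752 × 43.00 × 2.7203 = 4.3248 mm/d
ETc = Kc × ET₀ = 1.04 × 4.3248 = 4.4978 mm/d
Crop demand D = ETc × 31 d = 4.4978 × 31 = 139.432 mm
D − Pe = 139.432 − 44.5 = 94.932 mm
Gross irrigation = 94.932 / 0.64 = 148.331 mm

148 mm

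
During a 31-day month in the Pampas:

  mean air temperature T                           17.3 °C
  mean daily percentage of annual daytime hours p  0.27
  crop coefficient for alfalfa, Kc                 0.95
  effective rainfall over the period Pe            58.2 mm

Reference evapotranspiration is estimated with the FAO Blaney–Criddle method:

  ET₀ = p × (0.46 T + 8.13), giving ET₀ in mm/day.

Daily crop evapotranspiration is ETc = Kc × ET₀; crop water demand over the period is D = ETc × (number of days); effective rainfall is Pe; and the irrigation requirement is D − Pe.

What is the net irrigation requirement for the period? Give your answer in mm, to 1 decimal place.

69.7 mm

ET₀ = 0.27 × (0.46 × 17.3 + 8.13) = 0.27 × 16.088 = 4.3438 mm/d
ETc = Kc × ET₀ = 0.95 × 4.3438 = 4.1266 mm/d
Crop demand D = ETc × 31 d = 4.1266 × 31 = 127.925 mm
D − Pe = 127.925 − 58.2 = 69.725 mm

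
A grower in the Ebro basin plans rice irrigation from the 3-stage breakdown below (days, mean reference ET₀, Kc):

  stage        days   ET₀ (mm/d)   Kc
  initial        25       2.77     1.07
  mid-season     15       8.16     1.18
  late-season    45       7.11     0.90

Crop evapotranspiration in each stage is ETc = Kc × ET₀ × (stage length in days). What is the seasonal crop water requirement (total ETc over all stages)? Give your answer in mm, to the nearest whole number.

initial: 1.07 × 2.77 × 25 = 74.10 mm
mid-season: 1.18 × 8.16 × 15 = 144.43 mm
late-season: 0.90 × 7.11 × 45 = 287.96 mm
Seasonal total = 506.49 mm

506 mm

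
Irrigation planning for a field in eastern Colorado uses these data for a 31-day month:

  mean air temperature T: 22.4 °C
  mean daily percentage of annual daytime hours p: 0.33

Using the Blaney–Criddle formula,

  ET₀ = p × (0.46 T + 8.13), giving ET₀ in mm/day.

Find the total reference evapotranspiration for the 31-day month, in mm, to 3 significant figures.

189 mm

ET₀ = 0.33 × (0.46 × 22.4 + 8.13) = 0.33 × 18.434 = 6.0832 mm/d
Monthly total = 6.0832 × 31 = 188.579 mm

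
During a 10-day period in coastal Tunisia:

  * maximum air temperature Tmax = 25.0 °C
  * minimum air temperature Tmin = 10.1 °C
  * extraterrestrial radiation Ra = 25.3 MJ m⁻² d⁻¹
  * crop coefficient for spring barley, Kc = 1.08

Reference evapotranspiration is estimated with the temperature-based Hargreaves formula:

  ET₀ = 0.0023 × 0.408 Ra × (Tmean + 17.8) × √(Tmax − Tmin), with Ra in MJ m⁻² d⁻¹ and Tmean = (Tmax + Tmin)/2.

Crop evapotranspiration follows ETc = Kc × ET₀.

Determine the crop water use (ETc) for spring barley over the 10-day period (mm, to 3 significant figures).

35.0 mm

Tmean = (25.0 + 10.1)/2 = 17.55 °C
0.408 Ra = 0.408 × 25.3 = 10.3224 mm/d equivalent
ET₀ = 0.0023 × 10.3224 × (17.55 + 17.8) × √14.9 = 0.0023 × 10.3224 × 35.35 × 3.8601 = 3.2396 mm/d
ETc = Kc × ET₀ = 1.08 × 3.2396 = 3.4988 mm/d
Over 10 days: 3.4988 × 10 = 34.988 mm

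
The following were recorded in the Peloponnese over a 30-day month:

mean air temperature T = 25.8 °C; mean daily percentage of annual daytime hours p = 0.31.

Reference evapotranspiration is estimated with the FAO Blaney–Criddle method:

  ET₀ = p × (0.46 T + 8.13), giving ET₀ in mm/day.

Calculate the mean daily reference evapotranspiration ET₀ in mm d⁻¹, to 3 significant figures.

6.20 mm d⁻¹

ET₀ = 0.31 × (0.46 × 25.8 + 8.13) = 0.31 × 19.998 = 6.1994 mm/d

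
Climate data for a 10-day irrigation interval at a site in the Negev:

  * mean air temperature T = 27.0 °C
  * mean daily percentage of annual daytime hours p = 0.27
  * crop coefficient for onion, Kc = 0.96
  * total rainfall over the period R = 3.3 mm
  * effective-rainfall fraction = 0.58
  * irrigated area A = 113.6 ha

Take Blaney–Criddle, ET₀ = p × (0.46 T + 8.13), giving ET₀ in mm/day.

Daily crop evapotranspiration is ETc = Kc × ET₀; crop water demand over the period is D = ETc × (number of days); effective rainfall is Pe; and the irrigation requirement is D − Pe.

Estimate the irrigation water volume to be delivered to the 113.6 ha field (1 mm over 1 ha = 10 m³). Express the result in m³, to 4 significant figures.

ET₀ = 0.27 × (0.46 × 27.0 + 8.13) = 0.27 × 20.550 = 5.5485 mm/d
ETc = Kc × ET₀ = 0.96 × 5.5485 = 5.3266 mm/d
Crop demand D = ETc × 10 d = 5.3266 × 10 = 53.266 mm
Pe = 0.58 × 3.3 = 1.914 mm
D − Pe = 53.266 − 1.914 = 51.352 mm
Volume = 51.352 mm × 113.6 ha × 10 = 58335.9 m³

58340 m³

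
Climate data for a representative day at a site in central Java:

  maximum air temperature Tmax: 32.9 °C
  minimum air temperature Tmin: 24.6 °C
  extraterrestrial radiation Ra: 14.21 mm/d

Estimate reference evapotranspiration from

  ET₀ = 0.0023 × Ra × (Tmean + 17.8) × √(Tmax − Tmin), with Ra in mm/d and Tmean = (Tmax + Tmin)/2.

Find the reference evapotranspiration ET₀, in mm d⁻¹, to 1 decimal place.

Tmean = (32.9 + 24.6)/2 = 28.75 °C
ET₀ = 0.0023 × 14.21 × (28.75 + 17.8) × √8.3 = 0.0023 × 14.21 × 46.55 × 2.8810 = 4.3831 mm/d

4.4 mm d⁻¹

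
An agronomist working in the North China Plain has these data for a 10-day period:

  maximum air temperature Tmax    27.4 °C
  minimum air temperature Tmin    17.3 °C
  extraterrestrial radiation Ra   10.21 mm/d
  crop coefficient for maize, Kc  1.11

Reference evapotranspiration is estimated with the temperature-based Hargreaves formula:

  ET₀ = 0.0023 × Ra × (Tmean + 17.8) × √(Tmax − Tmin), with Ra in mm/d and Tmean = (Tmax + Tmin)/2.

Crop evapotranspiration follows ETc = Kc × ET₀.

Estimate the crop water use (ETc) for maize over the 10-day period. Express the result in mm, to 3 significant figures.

33.3 mm

Tmean = (27.4 + 17.3)/2 = 22.35 °C
ET₀ = 0.0023 × 10.21 × (22.35 + 17.8) × √10.1 = 0.0023 × 10.21 × 40.15 × 3.1780 = 2.9964 mm/d
ETc = Kc × ET₀ = 1.11 × 2.9964 = 3.3260 mm/d
Over 10 days: 3.3260 × 10 = 33.260 mm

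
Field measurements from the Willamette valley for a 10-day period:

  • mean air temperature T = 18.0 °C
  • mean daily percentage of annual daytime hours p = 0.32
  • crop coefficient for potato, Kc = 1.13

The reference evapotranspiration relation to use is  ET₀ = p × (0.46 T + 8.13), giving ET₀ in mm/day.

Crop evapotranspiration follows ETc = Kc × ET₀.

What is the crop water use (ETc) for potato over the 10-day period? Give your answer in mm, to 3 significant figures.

59.3 mm

ET₀ = 0.32 × (0.46 × 18.0 + 8.13) = 0.32 × 16.410 = 5.2512 mm/d
ETc = Kc × ET₀ = 1.13 × 5.2512 = 5.9339 mm/d
Over 10 days: 5.9339 × 10 = 59.339 mm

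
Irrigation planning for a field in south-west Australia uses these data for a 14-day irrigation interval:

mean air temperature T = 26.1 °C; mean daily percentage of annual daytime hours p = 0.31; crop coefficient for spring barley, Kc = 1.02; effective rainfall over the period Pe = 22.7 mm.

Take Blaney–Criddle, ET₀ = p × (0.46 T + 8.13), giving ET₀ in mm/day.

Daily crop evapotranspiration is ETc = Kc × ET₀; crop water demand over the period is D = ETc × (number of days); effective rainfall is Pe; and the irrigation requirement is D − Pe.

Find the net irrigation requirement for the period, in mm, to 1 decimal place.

66.4 mm

ET₀ = 0.31 × (0.46 × 26.1 + 8.13) = 0.31 × 20.136 = 6.2422 mm/d
ETc = Kc × ET₀ = 1.02 × 6.2422 = 6.3670 mm/d
Crop demand D = ETc × 14 d = 6.3670 × 14 = 89.138 mm
D − Pe = 89.138 − 22.7 = 66.438 mm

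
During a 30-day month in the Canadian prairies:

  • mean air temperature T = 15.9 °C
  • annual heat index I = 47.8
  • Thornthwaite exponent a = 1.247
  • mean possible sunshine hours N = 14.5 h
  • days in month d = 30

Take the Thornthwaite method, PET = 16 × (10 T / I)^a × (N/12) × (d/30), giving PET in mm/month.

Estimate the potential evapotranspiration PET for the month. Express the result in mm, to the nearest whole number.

10T/I = 10 × 15.9 / 47.8 = 3.3264
(10T/I)^a = 3.3264^1.247 = 4.4761
Uncorrected PET = 16 × 4.4761 = 71.618 mm
Correction = (N/12)(d/30) = (14.5/12)(30/30) = 1.2083
PET = 71.618 × 1.2083 = 86.536 mm/month

87 mm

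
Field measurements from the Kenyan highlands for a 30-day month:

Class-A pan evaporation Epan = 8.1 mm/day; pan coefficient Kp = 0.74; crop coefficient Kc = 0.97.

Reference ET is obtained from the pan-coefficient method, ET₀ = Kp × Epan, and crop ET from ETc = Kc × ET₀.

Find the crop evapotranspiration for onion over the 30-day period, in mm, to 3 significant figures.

ET₀ = 0.74 × 8.1 = 5.9940 mm/d
ETc = Kc × ET₀ = 0.97 × 5.9940 = 5.8142 mm/d
Over 30 days: 5.8142 × 30 = 174.426 mm

174 mm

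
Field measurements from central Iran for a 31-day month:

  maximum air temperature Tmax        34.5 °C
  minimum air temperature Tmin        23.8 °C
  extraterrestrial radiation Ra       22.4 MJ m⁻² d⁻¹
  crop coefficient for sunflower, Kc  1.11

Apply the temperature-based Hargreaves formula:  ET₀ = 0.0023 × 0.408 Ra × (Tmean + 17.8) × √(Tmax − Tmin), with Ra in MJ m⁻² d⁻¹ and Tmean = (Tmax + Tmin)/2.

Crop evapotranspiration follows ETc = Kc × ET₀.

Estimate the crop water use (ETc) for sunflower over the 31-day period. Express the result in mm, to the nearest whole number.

111 mm

Tmean = (34.5 + 23.8)/2 = 29.15 °C
0.408 Ra = 0.408 × 22.4 = 9.1392 mm/d equivalent
ET₀ = 0.0023 × 9.1392 × (29.15 + 17.8) × √10.7 = 0.0023 × 9.1392 × 46.95 × 3.2711 = 3.2282 mm/d
ETc = Kc × ET₀ = 1.11 × 3.2282 = 3.5833 mm/d
Over 31 days: 3.5833 × 31 = 111.082 mm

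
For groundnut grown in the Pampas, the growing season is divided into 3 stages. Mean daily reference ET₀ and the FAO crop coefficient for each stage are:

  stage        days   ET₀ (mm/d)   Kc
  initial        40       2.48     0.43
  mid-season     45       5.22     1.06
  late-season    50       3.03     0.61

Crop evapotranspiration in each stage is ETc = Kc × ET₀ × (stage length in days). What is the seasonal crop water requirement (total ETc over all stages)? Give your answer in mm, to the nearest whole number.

initial: 0.43 × 2.48 × 40 = 42.66 mm
mid-season: 1.06 × 5.22 × 45 = 248.99 mm
late-season: 0.61 × 3.03 × 50 = 92.42 mm
Seasonal total = 384.07 mm

384 mm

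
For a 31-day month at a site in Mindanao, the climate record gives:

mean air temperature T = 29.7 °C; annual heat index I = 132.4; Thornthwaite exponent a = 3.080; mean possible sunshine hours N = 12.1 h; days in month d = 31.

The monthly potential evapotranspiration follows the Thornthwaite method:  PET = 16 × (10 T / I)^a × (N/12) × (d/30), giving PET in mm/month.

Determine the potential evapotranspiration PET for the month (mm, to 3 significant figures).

10T/I = 10 × 29.7 / 132.4 = 2.2432
(10T/I)^a = 2.2432^3.080 = 12.0413
Uncorrected PET = 16 × 12.0413 = 192.661 mm
Correction = (N/12)(d/30) = (12.1/12)(31/30) = 1.0419
PET = 192.661 × 1.0419 = 200.733 mm/month

201 mm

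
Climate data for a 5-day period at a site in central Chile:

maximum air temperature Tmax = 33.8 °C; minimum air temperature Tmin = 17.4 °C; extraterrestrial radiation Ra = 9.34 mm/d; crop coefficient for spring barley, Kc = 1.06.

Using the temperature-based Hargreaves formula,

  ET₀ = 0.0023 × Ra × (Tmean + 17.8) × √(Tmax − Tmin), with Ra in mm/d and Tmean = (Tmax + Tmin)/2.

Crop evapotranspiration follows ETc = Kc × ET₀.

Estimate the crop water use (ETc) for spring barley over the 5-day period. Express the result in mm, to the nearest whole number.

Tmean = (33.8 + 17.4)/2 = 25.60 °C
ET₀ = 0.0023 × 9.34 × (25.60 + 17.8) × √16.4 = 0.0023 × 9.34 × 43.40 × 4.0497 = 3.7756 mm/d
ETc = Kc × ET₀ = 1.06 × 3.7756 = 4.0021 mm/d
Over 5 days: 4.0021 × 5 = 20.011 mm

20 mm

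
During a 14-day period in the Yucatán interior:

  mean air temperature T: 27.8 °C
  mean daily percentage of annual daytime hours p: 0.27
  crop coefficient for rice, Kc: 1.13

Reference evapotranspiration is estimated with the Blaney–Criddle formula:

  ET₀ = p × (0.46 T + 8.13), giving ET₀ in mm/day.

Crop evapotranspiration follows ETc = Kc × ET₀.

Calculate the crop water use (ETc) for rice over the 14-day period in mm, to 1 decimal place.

89.3 mm

ET₀ = 0.27 × (0.46 × 27.8 + 8.13) = 0.27 × 20.918 = 5.6479 mm/d
ETc = Kc × ET₀ = 1.13 × 5.6479 = 6.3821 mm/d
Over 14 days: 6.3821 × 14 = 89.349 mm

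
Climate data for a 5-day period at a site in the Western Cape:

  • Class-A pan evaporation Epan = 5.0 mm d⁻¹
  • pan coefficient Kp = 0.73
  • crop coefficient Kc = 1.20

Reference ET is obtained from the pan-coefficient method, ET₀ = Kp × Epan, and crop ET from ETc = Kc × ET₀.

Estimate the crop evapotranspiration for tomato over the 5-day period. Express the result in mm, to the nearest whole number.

ET₀ = 0.73 × 5.0 = 3.6500 mm/d
ETc = Kc × ET₀ = 1.20 × 3.6500 = 4.3800 mm/d
Over 5 days: 4.3800 × 5 = 21.900 mm

22 mm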